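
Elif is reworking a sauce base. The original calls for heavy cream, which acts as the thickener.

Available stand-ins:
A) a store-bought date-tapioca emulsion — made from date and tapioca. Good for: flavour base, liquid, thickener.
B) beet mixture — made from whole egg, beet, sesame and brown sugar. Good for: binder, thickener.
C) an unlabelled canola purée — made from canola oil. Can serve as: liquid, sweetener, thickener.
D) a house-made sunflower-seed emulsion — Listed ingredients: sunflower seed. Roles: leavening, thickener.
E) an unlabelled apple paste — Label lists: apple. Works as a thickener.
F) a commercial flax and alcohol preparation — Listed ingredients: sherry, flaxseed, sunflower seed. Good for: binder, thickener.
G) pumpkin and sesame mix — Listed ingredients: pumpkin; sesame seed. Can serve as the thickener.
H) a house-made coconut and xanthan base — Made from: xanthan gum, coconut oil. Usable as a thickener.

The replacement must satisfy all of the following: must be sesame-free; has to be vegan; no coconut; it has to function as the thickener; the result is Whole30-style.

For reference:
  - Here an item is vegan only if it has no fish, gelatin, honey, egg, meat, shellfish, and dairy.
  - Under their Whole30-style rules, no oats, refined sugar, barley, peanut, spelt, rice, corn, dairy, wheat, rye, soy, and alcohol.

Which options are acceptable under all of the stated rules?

A: works as a thickener, Whole30-style, vegan — OK
B: has whole egg, so not vegan; has brown sugar, so not Whole30-style (and 1 more) — out
C: nothing on the exclusion list — OK
D: vegan, no coconut — OK
E: nothing on the exclusion list — OK
F: has sherry, so not Whole30-style — out
G: has sesame seed, so not sesame-free — out
H: has coconut oil, so not coconut-free — out

A, C, D, E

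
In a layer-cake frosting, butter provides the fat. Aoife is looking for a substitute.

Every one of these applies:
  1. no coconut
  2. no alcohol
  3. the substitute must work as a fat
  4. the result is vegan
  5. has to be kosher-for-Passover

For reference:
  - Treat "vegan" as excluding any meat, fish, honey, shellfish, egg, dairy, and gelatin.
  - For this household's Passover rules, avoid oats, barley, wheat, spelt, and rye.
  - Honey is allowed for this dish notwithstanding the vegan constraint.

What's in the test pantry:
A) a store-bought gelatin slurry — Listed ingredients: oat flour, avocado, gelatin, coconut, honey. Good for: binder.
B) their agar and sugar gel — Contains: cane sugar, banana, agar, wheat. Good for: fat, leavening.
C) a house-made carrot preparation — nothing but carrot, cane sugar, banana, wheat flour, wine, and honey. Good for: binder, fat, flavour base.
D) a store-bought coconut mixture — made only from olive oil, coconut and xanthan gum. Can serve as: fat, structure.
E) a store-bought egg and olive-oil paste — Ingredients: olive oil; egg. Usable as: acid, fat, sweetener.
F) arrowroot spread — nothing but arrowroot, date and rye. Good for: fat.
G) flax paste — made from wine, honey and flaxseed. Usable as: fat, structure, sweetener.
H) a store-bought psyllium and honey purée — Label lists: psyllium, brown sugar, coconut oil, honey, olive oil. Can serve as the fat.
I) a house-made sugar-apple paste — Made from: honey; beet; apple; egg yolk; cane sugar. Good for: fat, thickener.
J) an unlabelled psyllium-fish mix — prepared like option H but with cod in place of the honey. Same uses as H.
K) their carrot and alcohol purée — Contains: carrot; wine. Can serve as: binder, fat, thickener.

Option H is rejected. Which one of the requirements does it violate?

usable as a fat: satisfied
vegan: satisfied
kosher-for-Passover: satisfied
alcohol-free: satisfied
coconut-free: has coconut oil — fails

coconut-free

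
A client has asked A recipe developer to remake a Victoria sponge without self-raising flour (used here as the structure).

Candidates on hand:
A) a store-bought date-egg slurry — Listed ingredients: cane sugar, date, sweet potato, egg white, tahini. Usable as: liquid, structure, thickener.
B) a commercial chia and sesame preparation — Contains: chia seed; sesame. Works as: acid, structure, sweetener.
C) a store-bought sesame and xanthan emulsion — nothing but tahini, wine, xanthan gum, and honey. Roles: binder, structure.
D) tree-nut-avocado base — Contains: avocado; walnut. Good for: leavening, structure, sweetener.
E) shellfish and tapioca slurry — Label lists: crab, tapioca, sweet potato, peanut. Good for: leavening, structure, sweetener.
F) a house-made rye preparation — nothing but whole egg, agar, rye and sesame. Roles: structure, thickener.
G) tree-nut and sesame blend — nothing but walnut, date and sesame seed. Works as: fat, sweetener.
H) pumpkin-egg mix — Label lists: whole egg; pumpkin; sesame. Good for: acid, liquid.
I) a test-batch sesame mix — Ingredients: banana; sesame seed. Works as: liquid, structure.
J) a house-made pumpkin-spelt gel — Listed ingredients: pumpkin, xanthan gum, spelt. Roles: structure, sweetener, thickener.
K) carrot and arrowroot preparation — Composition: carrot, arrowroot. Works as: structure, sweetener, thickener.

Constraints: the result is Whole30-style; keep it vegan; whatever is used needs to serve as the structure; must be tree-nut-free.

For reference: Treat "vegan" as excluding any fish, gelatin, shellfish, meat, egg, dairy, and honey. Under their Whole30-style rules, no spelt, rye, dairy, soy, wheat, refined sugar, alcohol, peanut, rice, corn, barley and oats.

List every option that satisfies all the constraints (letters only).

B, I, K

A: has egg white, so not vegan; has cane sugar, so not Whole30-style — reject
B: nothing on the exclusion list — valid
C: has honey, so not vegan; has wine, so not Whole30-style — reject
D: has walnut, so not tree-nut-free — reject
E: has crab, so not vegan; has peanut, so not Whole30-style — out
F: has whole egg, so not vegan; has rye, so not Whole30-style — reject
G: not usable as a structure; has walnut, so not tree-nut-free — out
H: not usable as a structure; has whole egg, so not vegan — no
I: no tree nuts, vegan — keep
J: has spelt, so not Whole30-style — reject
K: all constraints satisfied — valid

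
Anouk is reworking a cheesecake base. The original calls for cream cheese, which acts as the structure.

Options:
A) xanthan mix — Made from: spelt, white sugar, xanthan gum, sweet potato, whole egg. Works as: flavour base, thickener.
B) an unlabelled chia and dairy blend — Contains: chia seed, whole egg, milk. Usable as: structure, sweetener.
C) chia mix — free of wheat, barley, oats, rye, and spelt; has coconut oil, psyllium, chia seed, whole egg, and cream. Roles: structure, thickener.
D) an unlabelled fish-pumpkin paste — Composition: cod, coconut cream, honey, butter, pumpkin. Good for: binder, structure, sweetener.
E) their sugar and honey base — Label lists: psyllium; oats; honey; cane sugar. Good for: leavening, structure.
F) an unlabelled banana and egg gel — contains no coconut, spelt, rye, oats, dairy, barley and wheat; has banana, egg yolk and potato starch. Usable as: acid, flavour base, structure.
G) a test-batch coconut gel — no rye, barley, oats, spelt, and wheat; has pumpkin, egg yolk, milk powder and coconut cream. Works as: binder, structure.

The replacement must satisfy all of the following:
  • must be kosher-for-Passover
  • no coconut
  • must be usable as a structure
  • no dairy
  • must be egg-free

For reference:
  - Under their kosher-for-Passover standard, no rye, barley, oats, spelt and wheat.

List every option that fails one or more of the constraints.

A: not usable as a structure; has spelt, so not kosher-for-Passover (and 1 more) — no
B: has whole egg, so not egg-free; has milk, so not dairy-free — reject
C: has whole egg, so not egg-free; has coconut oil, so not coconut-free (and 1 more) — out
D: has coconut cream, so not coconut-free; has butter, so not dairy-free — no
E: has oats, so not kosher-for-Passover — reject
F: has egg yolk, so not egg-free — out
G: has egg yolk, so not egg-free; has coconut cream, so not coconut-free (and 1 more) — reject

A, B, C, D, E, F, G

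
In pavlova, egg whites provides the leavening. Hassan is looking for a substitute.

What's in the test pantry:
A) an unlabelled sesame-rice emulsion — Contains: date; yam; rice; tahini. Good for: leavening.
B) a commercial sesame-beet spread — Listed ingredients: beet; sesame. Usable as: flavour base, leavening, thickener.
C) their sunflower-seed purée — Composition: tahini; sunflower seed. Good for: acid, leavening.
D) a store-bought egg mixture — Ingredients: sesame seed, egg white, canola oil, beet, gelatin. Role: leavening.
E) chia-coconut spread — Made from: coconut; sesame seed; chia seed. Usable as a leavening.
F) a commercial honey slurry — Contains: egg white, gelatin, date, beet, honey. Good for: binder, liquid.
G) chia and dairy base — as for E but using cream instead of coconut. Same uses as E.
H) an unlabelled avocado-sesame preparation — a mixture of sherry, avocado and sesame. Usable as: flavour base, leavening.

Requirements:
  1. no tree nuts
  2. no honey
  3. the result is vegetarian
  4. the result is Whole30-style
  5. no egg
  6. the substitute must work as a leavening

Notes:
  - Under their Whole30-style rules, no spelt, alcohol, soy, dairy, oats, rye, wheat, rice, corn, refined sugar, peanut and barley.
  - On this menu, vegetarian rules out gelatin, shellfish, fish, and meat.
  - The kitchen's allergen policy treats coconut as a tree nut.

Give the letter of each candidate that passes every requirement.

B, C

A: has rice, so not Whole30-style — reject
B: only sesame and beet; none excluded — OK
C: only tahini and sunflower seed; none excluded — OK
D: has gelatin, so not vegetarian; has egg white, so not egg-free — out
E: has coconut, so not tree-nut-free — no
F: not usable as a leavening; has gelatin, so not vegetarian (and 2 more) — no
G: has cream, so not Whole30-style — no
H: has sherry, so not Whole30-style — out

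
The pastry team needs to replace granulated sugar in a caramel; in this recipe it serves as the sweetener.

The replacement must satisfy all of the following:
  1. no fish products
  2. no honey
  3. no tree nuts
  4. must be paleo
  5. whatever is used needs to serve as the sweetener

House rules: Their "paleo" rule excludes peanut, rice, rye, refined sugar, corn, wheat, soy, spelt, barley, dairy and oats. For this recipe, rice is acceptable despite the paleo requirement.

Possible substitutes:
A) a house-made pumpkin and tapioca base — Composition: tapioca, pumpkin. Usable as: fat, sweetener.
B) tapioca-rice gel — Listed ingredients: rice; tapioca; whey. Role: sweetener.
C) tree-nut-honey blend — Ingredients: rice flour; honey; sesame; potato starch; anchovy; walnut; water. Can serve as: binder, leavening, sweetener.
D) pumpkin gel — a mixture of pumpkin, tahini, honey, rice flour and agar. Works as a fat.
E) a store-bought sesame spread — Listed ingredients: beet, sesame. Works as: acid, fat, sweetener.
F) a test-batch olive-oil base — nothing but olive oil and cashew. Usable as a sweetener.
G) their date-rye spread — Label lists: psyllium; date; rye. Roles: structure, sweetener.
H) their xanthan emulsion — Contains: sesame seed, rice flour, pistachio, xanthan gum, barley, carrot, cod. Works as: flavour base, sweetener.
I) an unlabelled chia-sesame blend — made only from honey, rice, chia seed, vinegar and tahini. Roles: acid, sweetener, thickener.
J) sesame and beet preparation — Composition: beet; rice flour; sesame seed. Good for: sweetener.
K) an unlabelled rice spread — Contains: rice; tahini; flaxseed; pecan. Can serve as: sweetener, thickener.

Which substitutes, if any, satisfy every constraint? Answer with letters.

A: works as a sweetener, no tree nuts, paleo — valid
B: has whey, so not paleo — no
C: has anchovy, so not fish-free; has honey, so not honey-free (and 1 more) — reject
D: not usable as a sweetener; has honey, so not honey-free — out
E: no honey, no tree nuts — keep
F: has cashew, so not tree-nut-free — out
G: has rye, so not paleo — out
H: has barley, so not paleo; has cod, so not fish-free (and 1 more) — out
I: has honey, so not honey-free — reject
J: rice is permitted under the paleo carve-out; nothing else excluded — valid
K: has pecan, so not tree-nut-free — out

A, E, J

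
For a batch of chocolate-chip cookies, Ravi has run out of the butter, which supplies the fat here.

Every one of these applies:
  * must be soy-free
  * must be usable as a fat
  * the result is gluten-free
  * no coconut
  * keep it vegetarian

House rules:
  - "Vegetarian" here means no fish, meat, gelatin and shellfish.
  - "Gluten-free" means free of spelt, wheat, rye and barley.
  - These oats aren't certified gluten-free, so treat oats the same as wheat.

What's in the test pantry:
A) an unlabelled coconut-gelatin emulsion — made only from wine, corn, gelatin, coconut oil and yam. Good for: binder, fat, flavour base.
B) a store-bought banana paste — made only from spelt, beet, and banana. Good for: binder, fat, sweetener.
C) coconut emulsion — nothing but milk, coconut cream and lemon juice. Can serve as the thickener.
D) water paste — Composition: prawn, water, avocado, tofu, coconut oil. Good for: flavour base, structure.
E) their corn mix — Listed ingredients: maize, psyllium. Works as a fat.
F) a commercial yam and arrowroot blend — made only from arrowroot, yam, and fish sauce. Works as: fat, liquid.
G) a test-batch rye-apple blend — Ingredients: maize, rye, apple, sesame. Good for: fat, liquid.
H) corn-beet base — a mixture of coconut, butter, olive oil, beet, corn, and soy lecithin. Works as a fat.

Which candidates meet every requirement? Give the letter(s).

E

A: has gelatin, so not vegetarian; has coconut oil, so not coconut-free — reject
B: has spelt, so not gluten-free — out
C: not usable as a fat; has coconut cream, so not coconut-free — out
D: not usable as a fat; has prawn, so not vegetarian (and 2 more) — reject
E: vegetarian, no soy — keep
F: has fish sauce, so not vegetarian — out
G: has rye, so not gluten-free — out
H: has coconut, so not coconut-free; has soy lecithin, so not soy-free — reject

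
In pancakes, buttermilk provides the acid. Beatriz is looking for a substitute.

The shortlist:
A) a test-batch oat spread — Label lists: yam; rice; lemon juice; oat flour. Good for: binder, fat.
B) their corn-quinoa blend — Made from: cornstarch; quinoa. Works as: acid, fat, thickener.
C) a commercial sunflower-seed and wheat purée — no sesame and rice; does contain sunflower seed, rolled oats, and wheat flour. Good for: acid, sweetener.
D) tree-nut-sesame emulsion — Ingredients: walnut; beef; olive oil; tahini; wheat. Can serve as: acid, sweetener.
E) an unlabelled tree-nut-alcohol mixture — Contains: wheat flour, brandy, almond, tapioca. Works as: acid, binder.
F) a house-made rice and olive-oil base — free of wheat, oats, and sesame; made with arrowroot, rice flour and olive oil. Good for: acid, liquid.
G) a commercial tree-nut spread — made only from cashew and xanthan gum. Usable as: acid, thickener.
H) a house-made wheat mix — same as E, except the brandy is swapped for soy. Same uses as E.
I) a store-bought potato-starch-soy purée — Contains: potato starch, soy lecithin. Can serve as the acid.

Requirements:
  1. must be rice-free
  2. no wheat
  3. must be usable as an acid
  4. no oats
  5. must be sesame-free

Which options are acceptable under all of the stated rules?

A: not usable as an acid; has rice, so not rice-free (and 1 more) — no
B: every rule checks out — valid
C: has rolled oats, so not oat-free; has wheat flour, so not wheat-free — out
D: has tahini, so not sesame-free; has wheat, so not wheat-free — out
E: has wheat flour, so not wheat-free — out
F: has rice flour, so not rice-free — reject
G: nothing on the exclusion list — OK
H: has wheat flour, so not wheat-free — no
I: all constraints satisfied — valid

B, G, I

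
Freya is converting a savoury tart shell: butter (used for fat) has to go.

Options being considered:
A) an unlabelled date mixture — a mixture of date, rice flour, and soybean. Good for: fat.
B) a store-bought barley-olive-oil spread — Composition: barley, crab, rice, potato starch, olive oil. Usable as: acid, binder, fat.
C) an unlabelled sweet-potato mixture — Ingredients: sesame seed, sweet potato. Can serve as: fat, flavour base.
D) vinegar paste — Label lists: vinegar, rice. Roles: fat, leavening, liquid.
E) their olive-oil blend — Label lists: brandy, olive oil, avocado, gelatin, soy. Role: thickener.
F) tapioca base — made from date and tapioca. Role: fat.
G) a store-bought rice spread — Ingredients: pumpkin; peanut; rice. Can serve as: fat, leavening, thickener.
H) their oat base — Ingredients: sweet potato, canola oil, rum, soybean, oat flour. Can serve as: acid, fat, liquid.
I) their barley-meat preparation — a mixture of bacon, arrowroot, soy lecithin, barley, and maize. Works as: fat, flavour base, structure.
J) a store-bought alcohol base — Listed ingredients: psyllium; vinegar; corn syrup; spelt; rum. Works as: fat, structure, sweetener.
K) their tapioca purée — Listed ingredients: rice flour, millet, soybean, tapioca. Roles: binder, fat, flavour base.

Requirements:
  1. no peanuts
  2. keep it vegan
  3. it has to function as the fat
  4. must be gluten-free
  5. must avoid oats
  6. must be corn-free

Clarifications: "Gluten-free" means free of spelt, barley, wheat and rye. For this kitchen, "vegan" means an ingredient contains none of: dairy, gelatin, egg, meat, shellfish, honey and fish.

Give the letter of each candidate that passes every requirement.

A, C, D, F, K

A: nothing on the exclusion list — valid
B: has barley, so not gluten-free; has crab, so not vegan — reject
C: only sesame seed and sweet potato; none excluded — keep
D: no corn, no peanut — valid
E: not usable as a fat; has gelatin, so not vegan — no
F: only tapioca and date; none excluded — keep
G: has peanut, so not peanut-free — reject
H: has oat flour, so not oat-free — no
I: has barley, so not gluten-free; has bacon, so not vegan (and 1 more) — reject
J: has spelt, so not gluten-free; has corn syrup, so not corn-free — reject
K: every rule checks out — valid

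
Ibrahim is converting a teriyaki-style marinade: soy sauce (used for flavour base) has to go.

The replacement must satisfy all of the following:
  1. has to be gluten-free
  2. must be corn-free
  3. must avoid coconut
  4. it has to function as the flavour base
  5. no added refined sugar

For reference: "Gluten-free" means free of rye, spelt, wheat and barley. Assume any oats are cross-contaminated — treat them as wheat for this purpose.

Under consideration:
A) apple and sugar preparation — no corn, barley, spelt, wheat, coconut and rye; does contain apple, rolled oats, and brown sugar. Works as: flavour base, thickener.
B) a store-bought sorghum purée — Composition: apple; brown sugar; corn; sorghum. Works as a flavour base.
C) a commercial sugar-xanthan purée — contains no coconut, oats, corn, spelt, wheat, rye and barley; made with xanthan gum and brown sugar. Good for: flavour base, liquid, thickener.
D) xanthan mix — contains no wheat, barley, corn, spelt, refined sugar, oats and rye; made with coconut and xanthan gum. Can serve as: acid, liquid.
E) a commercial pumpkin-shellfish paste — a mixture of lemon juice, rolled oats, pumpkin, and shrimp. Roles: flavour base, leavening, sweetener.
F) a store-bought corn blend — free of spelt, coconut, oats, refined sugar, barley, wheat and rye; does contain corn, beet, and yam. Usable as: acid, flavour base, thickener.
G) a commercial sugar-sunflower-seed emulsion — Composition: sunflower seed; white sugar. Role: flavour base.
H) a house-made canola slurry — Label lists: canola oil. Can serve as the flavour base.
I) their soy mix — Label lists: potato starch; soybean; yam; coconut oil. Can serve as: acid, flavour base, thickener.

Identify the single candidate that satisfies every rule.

H

A: has rolled oats, so not gluten-free; has brown sugar, so not no-added-sugar — out
B: has corn, so not corn-free; has brown sugar, so not no-added-sugar — no
C: has brown sugar, so not no-added-sugar — no
D: not usable as a flavour base; has coconut, so not coconut-free — no
E: has rolled oats, so not gluten-free — reject
F: has corn, so not corn-free — out
G: has white sugar, so not no-added-sugar — no
H: nothing on the exclusion list — keep
I: has coconut oil, so not coconut-free — reject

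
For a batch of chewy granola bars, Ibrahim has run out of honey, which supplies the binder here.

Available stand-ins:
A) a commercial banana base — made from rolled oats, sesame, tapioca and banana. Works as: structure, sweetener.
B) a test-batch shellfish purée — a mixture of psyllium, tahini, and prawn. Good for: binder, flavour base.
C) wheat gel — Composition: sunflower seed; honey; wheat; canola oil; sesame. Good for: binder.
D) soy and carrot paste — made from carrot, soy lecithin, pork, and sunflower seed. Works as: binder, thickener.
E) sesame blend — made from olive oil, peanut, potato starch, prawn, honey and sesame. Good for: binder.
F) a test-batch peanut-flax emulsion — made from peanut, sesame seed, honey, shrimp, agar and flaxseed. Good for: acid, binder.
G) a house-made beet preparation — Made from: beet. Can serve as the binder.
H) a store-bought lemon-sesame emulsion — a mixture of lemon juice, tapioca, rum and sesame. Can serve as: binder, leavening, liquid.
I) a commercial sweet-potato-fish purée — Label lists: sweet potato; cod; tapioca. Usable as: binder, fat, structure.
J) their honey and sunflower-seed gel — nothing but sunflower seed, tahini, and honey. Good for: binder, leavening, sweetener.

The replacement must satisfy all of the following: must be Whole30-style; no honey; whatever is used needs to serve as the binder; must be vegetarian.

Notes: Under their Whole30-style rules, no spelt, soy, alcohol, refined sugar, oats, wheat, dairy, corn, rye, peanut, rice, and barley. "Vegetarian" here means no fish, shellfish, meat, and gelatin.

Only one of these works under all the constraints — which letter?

A: not usable as a binder; has rolled oats, so not Whole30-style — reject
B: has prawn, so not vegetarian — reject
C: has wheat, so not Whole30-style; has honey, so not honey-free — reject
D: has soy lecithin, so not Whole30-style; has pork, so not vegetarian — out
E: has peanut, so not Whole30-style; has prawn, so not vegetarian (and 1 more) — out
F: has peanut, so not Whole30-style; has shrimp, so not vegetarian (and 1 more) — no
G: nothing on the exclusion list — OK
H: has rum, so not Whole30-style — out
I: has cod, so not vegetarian — reject
J: has honey, so not honey-free — reject

G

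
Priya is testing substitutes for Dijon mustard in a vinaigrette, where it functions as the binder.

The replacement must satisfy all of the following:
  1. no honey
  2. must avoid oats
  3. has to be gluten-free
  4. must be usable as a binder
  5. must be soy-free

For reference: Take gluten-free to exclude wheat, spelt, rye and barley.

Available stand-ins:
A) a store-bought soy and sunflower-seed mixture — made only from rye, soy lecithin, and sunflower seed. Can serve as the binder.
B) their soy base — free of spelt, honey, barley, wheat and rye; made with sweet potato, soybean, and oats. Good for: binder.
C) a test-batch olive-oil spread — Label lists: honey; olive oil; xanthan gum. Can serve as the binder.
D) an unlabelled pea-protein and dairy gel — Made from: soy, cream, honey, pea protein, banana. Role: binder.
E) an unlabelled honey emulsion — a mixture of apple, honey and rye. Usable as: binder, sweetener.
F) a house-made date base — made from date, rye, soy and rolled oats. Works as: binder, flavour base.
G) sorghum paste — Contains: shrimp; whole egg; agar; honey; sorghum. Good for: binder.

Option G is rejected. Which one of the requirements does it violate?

usable as a binder: satisfied
gluten-free: satisfied
oat-free: satisfied
honey-free: has honey — fails
soy-free: satisfied

honey-free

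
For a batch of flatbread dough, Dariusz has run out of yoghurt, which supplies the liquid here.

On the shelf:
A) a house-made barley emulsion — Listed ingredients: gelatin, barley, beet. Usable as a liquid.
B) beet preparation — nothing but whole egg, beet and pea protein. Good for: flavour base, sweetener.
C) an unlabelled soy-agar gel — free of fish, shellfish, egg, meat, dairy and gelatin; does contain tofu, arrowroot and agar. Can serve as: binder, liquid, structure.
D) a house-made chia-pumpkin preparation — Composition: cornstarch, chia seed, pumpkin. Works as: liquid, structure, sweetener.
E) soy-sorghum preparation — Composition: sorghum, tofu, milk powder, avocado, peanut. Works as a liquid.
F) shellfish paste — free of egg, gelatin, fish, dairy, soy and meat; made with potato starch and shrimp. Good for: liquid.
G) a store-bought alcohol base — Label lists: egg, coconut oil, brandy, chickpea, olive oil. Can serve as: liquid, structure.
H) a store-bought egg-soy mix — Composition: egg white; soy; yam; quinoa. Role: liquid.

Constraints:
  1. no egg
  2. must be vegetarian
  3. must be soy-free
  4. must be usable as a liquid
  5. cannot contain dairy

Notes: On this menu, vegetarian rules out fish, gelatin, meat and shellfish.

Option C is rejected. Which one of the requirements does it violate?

usable as a liquid: satisfied
vegetarian: satisfied
egg-free: satisfied
soy-free: has tofu — fails
dairy-free: satisfied

soy-free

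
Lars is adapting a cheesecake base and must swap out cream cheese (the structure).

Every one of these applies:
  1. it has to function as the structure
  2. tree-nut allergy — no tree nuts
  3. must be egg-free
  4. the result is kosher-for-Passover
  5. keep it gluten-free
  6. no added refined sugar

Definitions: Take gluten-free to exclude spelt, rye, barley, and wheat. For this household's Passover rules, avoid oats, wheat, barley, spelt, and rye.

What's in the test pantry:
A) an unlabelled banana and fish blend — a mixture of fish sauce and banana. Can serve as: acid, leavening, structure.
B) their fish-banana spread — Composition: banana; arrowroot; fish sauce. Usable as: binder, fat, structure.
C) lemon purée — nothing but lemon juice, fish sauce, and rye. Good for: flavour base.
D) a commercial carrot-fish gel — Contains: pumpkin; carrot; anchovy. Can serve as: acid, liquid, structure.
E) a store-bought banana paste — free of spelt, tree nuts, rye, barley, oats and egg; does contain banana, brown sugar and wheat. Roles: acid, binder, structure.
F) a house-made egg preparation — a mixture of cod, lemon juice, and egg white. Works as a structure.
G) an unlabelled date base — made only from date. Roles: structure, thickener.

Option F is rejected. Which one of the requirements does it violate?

egg-free

usable as a structure: satisfied
gluten-free: satisfied
kosher-for-Passover: satisfied
egg-free: has egg white — fails
tree-nut-free: satisfied
no-added-sugar: satisfied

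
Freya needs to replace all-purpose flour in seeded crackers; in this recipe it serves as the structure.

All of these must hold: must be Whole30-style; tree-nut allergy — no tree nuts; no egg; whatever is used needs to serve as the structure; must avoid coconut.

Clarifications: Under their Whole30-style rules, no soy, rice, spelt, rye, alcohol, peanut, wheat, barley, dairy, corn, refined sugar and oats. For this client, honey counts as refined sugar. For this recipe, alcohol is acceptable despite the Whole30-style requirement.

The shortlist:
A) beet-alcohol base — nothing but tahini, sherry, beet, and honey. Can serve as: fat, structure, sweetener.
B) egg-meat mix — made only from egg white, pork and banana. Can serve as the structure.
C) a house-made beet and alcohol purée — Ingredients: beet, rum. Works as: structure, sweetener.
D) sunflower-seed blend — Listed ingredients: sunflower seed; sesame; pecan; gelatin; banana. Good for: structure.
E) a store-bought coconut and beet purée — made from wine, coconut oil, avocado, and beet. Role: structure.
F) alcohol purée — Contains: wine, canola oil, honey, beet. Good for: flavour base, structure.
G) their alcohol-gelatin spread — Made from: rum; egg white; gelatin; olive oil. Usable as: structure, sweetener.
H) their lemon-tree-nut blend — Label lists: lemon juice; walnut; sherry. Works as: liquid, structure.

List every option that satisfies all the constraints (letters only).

A: has honey, so not Whole30-style — reject
B: has egg white, so not egg-free — no
C: alcohol is permitted under the Whole30-style carve-out; nothing else excluded — keep
D: has pecan, so not tree-nut-free — no
E: has coconut oil, so not coconut-free — out
F: has honey, so not Whole30-style — reject
G: has egg white, so not egg-free — reject
H: has walnut, so not tree-nut-free — reject

C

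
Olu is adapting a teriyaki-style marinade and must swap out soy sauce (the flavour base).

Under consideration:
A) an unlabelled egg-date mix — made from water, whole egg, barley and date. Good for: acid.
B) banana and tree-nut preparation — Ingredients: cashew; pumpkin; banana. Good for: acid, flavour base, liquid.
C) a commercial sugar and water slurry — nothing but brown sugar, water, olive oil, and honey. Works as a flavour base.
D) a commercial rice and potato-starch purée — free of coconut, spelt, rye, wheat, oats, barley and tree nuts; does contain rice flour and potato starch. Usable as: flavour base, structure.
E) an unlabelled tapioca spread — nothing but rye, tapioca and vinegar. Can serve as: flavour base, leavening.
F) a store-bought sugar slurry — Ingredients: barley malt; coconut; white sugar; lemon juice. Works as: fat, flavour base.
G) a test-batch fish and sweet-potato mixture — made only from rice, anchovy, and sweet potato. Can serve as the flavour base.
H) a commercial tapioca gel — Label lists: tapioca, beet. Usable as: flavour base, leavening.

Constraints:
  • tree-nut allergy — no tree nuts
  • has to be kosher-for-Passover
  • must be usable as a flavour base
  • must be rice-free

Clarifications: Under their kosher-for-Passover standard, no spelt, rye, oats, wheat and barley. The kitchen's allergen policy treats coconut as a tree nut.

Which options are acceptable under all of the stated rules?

C, H

A: not usable as a flavour base; has barley, so not kosher-for-Passover — reject
B: has cashew, so not tree-nut-free — out
C: honey and brown sugar etc. — none of it excluded — OK
D: has rice flour, so not rice-free — out
E: has rye, so not kosher-for-Passover — no
F: has barley malt, so not kosher-for-Passover; has coconut, so not tree-nut-free — no
G: has rice, so not rice-free — reject
H: only tapioca and beet; none excluded — keep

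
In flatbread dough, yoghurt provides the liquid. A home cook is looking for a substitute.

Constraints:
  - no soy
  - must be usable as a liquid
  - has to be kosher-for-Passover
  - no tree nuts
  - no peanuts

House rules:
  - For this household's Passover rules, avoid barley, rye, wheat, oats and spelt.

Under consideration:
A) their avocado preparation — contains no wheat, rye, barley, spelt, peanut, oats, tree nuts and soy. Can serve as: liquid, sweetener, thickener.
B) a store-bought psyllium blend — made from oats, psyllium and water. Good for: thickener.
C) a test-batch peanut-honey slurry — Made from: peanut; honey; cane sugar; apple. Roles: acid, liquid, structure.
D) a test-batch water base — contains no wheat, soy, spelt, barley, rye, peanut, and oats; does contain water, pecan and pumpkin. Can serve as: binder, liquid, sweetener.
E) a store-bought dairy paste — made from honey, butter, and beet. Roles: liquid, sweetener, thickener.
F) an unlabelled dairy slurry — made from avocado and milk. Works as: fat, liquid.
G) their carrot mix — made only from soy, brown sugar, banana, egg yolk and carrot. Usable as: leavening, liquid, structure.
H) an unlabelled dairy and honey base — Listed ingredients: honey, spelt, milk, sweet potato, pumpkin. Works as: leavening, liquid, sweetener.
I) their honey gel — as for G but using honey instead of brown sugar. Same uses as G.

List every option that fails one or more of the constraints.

A: kosher-for-Passover, no tree nuts — valid
B: not usable as a liquid; has oats, so not kosher-for-Passover — no
C: has peanut, so not peanut-free — reject
D: has pecan, so not tree-nut-free — reject
E: works as a liquid, no tree nuts, no soy — keep
F: nothing on the exclusion list — OK
G: has soy, so not soy-free — reject
H: has spelt, so not kosher-for-Passover — out
I: has soy, so not soy-free — no

B, C, D, G, H, I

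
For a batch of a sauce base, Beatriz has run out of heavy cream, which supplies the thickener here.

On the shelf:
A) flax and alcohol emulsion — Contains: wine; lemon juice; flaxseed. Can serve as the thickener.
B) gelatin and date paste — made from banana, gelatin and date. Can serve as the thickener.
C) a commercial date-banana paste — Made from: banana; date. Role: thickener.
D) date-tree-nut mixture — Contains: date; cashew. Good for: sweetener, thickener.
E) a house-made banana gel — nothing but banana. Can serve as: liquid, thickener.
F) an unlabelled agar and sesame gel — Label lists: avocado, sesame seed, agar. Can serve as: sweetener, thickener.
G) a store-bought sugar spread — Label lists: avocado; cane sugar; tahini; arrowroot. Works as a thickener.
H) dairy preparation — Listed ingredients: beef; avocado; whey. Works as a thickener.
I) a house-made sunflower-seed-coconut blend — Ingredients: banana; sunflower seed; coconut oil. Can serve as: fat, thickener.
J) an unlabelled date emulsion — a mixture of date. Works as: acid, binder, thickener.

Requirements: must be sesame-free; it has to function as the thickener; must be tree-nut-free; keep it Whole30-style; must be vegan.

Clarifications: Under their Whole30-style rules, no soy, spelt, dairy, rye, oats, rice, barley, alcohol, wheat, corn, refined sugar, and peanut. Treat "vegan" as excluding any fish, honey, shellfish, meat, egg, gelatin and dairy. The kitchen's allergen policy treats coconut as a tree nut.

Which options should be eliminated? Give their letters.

A, B, D, F, G, H, I

A: has wine, so not Whole30-style — out
B: has gelatin, so not vegan — out
C: nothing on the exclusion list — OK
D: has cashew, so not tree-nut-free — out
E: every rule checks out — valid
F: has sesame seed, so not sesame-free — out
G: has cane sugar, so not Whole30-style; has tahini, so not sesame-free — no
H: has whey, so not Whole30-style; has whey, so not vegan — reject
I: has coconut oil, so not tree-nut-free — reject
J: works as a thickener, tree-nut-free, no sesame — keep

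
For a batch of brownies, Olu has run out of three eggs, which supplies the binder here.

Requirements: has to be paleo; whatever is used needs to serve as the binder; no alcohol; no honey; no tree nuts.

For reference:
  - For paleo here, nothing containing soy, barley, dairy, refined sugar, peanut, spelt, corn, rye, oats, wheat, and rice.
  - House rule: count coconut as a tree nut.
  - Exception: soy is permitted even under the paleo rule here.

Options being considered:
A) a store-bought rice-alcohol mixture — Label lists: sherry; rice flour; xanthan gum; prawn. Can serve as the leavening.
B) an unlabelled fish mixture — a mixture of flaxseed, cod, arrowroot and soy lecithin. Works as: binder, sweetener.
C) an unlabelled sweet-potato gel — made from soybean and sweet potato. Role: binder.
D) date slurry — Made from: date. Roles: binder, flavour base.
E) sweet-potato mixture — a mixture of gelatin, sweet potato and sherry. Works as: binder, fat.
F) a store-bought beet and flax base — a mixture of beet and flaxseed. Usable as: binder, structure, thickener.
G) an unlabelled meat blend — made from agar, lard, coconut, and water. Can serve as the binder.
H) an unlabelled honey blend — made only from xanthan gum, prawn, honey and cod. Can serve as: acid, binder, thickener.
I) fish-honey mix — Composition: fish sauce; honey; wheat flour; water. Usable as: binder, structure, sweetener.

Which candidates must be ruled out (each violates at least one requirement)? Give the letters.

A, E, G, H, I

A: not usable as a binder; has rice flour, so not paleo (and 1 more) — out
B: soy is permitted under the paleo carve-out; nothing else excluded — keep
C: soy is permitted under the paleo carve-out; nothing else excluded — keep
D: works as a binder, paleo, no alcohol — valid
E: has sherry, so not alcohol-free — out
F: all constraints satisfied — keep
G: has coconut, so not tree-nut-free — reject
H: has honey, so not honey-free — reject
I: has wheat flour, so not paleo; has honey, so not honey-free — reject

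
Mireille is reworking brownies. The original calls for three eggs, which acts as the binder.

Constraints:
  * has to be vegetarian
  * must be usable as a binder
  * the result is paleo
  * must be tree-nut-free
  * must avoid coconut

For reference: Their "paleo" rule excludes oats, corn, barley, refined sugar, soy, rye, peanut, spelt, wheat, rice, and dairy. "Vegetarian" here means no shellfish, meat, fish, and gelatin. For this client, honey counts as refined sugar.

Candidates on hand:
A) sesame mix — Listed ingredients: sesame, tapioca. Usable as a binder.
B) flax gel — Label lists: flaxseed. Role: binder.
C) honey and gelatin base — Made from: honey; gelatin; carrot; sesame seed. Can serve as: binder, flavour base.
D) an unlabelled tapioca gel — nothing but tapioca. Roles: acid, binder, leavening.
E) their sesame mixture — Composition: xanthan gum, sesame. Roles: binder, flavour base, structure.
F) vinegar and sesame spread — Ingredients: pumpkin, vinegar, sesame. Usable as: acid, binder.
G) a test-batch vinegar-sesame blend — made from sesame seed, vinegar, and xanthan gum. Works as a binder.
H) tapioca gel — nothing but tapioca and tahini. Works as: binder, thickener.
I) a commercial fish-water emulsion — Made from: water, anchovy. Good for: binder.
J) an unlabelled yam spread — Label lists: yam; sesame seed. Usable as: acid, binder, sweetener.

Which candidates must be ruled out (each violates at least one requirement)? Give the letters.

C, I

A: works as a binder, paleo, vegetarian — OK
B: works as a binder, vegetarian, paleo — valid
C: has honey, so not paleo; has gelatin, so not vegetarian — reject
D: nothing on the exclusion list — valid
E: works as a binder, no coconut, paleo — OK
F: vegetarian, no tree nuts — keep
G: only sesame seed, vinegar, and xanthan gum; none excluded — valid
H: only tahini and tapioca; none excluded — valid
I: has anchovy, so not vegetarian — no
J: only sesame seed and yam; none excluded — OK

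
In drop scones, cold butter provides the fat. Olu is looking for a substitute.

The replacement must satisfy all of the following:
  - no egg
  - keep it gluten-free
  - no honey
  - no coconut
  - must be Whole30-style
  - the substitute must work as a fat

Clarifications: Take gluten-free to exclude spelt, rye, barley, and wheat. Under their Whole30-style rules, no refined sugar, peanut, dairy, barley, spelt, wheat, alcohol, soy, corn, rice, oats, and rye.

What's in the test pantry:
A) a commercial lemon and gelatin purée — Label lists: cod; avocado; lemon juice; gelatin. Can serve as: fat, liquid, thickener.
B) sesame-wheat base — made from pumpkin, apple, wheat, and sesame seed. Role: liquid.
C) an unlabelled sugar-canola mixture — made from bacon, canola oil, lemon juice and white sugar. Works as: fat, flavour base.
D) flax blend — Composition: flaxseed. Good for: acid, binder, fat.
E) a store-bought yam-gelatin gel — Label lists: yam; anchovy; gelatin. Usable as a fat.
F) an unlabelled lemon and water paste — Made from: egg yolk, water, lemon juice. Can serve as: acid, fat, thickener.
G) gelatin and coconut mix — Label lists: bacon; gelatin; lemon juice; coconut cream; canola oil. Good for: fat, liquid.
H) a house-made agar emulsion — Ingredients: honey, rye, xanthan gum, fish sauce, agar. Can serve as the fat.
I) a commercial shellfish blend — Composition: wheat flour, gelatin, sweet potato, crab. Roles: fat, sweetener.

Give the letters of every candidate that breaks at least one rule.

A: works as a fat, gluten-free, no honey — OK
B: not usable as a fat; has wheat, so not gluten-free (and 1 more) — out
C: has white sugar, so not Whole30-style — out
D: works as a fat, no egg, Whole30-style — valid
E: only anchovy, gelatin, and yam; none excluded — keep
F: has egg yolk, so not egg-free — no
G: has coconut cream, so not coconut-free — out
H: has rye, so not gluten-free; has rye, so not Whole30-style (and 1 more) — reject
I: has wheat flour, so not gluten-free; has wheat flour, so not Whole30-style — out

B, C, F, G, H, I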